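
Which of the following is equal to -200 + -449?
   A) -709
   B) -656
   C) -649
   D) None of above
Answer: C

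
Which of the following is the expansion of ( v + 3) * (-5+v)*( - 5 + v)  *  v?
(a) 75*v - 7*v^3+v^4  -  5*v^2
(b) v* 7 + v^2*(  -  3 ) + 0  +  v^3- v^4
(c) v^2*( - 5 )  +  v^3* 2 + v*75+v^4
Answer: a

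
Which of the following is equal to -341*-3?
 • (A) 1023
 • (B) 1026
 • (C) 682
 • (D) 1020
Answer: A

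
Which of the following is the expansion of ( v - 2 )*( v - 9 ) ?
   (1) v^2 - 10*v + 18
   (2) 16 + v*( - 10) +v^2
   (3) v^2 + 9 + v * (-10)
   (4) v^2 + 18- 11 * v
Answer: 4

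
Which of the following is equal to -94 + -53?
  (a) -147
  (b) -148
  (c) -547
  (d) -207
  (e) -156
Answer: a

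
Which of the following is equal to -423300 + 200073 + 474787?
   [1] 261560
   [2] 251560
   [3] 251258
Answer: 2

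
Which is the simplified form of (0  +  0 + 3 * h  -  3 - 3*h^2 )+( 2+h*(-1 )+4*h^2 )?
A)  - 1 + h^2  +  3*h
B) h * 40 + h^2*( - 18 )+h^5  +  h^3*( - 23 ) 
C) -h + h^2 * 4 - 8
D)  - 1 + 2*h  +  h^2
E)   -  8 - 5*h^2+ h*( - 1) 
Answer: D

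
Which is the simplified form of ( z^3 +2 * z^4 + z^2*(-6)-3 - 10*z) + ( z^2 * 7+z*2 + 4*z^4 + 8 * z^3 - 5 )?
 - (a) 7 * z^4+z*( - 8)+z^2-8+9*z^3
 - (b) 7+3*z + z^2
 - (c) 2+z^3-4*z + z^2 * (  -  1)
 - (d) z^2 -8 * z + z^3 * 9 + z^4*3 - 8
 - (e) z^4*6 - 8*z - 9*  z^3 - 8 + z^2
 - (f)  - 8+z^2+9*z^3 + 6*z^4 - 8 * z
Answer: f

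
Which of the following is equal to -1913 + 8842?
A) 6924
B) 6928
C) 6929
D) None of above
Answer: C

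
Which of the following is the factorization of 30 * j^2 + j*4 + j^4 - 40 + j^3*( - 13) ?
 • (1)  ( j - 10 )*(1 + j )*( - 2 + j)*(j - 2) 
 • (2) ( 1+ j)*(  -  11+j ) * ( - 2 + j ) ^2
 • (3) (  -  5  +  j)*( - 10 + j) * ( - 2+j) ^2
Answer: 1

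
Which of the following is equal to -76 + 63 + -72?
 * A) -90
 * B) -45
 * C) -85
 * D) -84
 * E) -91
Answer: C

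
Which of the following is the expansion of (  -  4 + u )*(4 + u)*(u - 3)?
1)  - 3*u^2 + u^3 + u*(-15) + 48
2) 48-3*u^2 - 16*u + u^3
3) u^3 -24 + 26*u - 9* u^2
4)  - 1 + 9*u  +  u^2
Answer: 2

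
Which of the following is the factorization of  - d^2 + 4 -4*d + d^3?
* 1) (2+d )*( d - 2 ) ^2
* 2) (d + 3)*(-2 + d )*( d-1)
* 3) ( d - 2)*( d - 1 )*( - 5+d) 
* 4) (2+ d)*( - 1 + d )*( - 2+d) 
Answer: 4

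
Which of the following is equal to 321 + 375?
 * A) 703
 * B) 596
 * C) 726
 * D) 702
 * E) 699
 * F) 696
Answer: F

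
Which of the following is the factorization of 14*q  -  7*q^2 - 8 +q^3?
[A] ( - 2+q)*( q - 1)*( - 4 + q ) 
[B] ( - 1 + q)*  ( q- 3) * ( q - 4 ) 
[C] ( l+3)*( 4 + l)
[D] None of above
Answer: A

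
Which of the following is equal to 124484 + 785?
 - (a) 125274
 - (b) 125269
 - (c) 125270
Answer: b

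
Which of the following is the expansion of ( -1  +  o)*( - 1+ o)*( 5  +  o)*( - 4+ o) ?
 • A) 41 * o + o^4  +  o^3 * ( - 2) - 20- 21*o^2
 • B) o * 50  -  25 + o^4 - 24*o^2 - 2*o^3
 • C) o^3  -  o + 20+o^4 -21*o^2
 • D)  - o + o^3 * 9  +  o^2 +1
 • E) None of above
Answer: E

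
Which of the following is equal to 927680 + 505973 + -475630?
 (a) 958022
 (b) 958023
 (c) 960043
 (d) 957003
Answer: b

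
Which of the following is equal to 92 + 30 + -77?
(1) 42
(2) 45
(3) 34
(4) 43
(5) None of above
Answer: 2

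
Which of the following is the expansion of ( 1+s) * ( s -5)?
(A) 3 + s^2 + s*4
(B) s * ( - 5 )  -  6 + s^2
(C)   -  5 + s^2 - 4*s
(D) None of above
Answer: C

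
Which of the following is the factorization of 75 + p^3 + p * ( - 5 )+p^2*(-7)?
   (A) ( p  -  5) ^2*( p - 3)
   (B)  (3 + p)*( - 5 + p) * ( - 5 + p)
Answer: B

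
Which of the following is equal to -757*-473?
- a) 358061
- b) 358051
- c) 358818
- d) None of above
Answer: a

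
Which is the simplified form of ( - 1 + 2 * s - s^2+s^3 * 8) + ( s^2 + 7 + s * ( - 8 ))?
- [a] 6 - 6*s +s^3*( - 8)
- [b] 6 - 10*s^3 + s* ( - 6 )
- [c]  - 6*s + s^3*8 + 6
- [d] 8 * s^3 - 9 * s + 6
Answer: c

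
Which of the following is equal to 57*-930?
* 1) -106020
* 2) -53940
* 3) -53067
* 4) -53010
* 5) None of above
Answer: 4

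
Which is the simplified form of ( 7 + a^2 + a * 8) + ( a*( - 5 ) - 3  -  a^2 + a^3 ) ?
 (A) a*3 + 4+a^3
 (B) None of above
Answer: A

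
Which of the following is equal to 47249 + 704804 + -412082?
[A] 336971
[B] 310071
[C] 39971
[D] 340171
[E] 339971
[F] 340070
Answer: E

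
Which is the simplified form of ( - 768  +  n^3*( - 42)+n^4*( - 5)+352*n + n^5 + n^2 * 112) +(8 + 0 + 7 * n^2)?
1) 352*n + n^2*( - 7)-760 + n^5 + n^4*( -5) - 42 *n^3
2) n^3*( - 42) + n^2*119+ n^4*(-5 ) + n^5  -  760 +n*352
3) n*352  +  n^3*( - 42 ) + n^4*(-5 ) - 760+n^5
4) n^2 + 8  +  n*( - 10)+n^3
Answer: 2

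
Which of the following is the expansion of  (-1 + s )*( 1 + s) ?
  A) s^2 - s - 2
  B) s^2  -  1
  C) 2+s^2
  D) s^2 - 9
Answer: B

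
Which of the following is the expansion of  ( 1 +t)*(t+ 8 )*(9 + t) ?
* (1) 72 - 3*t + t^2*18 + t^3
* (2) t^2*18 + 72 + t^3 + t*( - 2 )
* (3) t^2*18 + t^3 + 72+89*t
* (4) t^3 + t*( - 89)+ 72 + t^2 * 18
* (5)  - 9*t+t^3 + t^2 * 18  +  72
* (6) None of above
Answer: 3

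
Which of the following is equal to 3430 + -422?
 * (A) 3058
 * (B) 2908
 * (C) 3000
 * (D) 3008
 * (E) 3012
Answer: D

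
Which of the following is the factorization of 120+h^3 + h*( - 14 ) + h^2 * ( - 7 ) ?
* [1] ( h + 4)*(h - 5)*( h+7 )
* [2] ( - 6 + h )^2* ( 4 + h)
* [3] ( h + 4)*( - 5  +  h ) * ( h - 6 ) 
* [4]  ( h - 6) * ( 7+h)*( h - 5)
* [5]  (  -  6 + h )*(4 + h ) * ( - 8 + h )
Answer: 3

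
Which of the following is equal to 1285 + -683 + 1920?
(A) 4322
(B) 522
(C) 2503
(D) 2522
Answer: D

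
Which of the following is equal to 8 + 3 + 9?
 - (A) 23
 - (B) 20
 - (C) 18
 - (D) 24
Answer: B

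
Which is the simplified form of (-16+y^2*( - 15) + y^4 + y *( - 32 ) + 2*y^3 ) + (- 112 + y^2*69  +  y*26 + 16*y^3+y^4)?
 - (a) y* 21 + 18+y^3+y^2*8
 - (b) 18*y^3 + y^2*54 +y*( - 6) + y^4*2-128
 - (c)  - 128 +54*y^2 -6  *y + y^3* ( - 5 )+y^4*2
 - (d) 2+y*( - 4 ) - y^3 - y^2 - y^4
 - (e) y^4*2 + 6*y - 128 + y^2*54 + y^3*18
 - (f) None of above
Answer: b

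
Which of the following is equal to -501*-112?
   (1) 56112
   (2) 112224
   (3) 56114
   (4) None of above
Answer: 1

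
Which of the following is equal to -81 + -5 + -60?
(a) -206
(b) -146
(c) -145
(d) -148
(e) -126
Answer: b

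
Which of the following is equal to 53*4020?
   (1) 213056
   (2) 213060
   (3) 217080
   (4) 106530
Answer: 2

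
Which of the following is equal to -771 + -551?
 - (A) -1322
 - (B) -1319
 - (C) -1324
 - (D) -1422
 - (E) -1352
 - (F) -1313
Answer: A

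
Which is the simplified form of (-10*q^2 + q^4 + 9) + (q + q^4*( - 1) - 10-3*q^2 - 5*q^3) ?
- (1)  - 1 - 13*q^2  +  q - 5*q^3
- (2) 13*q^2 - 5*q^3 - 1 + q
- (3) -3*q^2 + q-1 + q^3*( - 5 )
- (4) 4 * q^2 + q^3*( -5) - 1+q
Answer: 1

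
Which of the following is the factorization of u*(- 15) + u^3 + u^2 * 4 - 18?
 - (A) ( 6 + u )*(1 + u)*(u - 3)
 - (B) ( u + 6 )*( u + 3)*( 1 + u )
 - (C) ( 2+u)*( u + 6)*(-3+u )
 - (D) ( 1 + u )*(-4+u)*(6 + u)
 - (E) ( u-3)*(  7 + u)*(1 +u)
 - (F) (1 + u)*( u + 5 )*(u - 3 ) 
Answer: A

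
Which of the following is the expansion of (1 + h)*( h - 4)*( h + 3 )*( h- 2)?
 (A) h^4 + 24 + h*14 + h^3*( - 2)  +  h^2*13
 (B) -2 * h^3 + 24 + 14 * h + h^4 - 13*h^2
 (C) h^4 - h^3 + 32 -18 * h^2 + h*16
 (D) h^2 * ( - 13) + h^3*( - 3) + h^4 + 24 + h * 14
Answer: B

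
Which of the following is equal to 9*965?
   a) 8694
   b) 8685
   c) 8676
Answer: b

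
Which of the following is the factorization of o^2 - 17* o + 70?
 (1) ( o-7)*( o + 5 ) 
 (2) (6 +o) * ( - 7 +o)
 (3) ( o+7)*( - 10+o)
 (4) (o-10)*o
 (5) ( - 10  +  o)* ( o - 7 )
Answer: 5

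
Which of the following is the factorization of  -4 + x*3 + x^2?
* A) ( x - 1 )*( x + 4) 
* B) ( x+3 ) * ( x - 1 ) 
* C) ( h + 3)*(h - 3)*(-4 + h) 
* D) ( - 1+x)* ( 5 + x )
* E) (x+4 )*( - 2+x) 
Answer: A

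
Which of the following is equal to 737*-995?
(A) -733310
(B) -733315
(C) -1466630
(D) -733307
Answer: B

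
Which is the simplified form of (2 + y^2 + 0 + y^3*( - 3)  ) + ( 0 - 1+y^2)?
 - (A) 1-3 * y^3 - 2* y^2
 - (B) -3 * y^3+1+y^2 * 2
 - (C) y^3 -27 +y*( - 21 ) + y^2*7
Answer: B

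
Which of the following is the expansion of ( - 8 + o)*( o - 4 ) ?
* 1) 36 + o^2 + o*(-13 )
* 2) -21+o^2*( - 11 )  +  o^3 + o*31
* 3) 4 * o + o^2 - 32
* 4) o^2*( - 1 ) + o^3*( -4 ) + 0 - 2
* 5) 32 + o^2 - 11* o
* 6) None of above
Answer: 6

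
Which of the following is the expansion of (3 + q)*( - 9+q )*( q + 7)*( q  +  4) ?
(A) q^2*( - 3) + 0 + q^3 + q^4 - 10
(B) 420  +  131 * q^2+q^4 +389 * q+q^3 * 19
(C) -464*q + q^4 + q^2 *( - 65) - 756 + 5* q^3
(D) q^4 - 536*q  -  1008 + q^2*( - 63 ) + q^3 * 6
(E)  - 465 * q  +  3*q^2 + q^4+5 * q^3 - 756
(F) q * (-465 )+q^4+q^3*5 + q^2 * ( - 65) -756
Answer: F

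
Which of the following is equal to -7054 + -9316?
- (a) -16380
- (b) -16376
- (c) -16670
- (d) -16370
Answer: d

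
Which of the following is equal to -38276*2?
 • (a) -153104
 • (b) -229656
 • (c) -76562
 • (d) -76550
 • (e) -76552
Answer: e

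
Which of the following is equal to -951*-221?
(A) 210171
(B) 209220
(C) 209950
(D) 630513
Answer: A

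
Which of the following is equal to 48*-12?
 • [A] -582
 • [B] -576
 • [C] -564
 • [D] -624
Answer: B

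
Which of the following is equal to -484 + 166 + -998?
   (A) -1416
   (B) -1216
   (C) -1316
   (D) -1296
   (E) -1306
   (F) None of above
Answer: C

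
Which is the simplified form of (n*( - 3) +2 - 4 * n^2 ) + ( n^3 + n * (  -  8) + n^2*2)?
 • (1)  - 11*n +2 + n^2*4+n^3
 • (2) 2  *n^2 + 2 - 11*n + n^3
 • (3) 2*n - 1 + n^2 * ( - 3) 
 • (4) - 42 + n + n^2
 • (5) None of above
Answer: 5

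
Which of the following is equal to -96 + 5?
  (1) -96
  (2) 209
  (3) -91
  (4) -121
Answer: 3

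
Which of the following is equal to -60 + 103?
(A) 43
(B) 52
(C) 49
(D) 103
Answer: A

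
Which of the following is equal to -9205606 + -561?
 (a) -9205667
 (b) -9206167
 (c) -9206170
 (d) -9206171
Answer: b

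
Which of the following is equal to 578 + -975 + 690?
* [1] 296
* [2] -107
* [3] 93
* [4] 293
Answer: 4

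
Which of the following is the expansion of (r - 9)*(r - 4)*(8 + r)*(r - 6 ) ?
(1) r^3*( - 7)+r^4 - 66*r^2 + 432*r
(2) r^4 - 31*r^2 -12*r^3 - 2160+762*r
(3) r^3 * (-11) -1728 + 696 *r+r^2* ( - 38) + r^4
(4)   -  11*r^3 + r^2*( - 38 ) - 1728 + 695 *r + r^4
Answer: 3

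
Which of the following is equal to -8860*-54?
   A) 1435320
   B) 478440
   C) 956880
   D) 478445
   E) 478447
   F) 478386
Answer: B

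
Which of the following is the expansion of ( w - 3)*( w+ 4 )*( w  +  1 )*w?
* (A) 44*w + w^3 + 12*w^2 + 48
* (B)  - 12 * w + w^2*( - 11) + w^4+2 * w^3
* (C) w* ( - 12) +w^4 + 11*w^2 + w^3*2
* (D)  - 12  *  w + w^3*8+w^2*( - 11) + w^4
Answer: B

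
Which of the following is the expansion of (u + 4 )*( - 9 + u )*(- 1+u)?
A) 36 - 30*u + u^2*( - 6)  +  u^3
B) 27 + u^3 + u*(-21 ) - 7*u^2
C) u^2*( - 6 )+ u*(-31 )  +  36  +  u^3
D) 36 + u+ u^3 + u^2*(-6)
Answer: C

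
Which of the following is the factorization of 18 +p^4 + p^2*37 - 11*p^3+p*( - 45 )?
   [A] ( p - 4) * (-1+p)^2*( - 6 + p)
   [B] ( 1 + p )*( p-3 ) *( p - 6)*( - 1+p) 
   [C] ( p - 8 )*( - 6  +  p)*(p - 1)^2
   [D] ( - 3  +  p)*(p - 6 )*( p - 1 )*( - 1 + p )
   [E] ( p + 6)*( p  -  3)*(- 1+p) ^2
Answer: D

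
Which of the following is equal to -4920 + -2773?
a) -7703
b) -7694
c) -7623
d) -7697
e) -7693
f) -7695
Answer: e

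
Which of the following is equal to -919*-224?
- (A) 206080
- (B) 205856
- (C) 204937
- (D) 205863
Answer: B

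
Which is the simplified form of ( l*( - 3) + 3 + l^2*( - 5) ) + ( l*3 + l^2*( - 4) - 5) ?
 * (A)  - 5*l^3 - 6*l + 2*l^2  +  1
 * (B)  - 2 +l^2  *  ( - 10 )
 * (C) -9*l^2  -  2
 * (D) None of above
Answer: C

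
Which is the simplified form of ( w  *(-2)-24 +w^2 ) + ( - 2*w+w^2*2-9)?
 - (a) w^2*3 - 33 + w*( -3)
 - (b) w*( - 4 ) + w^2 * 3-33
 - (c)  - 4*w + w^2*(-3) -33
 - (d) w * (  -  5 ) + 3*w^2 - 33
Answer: b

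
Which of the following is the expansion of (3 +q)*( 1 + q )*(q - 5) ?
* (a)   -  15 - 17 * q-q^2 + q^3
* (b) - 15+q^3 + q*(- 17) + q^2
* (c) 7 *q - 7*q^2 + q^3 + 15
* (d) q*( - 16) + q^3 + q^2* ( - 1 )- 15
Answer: a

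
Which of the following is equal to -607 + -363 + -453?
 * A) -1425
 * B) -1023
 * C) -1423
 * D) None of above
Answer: C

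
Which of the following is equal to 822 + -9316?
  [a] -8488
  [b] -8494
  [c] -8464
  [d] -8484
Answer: b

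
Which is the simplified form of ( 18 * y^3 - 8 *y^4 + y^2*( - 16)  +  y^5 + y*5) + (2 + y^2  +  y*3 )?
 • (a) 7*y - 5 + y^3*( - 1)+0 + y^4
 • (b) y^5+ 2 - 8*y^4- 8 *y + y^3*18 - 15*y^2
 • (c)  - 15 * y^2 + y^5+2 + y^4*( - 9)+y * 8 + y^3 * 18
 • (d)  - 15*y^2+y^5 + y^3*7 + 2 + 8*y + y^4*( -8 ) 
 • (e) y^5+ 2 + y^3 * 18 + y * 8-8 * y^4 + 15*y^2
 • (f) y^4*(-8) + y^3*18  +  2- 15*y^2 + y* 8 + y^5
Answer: f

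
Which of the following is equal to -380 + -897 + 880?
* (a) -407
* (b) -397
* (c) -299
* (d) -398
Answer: b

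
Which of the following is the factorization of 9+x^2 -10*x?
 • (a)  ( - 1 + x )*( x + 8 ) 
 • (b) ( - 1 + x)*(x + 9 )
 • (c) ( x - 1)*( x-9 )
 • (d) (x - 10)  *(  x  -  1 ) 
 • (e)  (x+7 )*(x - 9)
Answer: c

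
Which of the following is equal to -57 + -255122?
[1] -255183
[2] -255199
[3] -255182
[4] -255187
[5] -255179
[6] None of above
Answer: 5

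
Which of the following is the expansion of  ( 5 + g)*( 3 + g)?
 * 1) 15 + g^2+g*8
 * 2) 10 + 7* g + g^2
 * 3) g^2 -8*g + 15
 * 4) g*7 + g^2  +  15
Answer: 1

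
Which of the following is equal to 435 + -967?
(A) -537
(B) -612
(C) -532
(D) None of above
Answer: C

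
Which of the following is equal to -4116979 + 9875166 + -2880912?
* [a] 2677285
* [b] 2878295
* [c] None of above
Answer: c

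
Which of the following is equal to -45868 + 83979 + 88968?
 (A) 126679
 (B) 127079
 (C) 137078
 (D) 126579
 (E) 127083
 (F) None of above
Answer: B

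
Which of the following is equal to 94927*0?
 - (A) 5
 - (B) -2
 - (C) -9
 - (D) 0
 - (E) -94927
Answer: D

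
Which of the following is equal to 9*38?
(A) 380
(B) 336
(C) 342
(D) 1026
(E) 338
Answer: C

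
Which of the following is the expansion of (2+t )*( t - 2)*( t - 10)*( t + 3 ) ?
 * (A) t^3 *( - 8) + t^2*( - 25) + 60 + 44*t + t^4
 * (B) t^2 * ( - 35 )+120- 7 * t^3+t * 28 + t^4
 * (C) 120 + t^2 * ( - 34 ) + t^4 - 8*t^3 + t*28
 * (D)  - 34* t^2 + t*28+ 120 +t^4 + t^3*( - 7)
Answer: D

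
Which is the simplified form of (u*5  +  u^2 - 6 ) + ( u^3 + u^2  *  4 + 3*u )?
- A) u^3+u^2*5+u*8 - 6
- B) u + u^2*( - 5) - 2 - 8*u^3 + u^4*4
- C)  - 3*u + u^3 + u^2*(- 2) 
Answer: A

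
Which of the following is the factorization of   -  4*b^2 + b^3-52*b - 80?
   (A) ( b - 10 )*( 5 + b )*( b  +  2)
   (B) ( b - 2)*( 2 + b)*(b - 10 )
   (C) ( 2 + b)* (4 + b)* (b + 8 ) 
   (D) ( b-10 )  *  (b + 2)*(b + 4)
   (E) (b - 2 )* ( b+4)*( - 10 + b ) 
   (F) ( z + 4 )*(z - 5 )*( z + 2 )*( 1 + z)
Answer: D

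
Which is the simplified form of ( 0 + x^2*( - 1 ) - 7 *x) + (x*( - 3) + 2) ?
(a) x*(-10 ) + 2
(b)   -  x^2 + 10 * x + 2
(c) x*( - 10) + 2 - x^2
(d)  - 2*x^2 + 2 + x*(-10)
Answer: c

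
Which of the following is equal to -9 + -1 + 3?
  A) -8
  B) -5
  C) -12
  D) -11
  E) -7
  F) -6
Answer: E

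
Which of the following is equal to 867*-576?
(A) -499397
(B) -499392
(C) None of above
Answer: B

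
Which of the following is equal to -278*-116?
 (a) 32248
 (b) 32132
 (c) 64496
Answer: a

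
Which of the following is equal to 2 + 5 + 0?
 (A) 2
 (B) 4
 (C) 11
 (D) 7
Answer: D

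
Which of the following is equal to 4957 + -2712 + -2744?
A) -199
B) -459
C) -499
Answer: C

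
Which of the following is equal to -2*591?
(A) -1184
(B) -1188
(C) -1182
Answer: C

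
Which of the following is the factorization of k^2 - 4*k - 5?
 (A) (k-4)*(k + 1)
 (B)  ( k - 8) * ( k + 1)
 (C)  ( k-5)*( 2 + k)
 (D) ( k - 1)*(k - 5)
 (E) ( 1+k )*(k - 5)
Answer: E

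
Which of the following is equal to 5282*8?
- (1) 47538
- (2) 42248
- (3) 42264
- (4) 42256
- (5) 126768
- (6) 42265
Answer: 4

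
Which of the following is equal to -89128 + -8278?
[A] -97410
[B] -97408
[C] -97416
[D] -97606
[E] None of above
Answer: E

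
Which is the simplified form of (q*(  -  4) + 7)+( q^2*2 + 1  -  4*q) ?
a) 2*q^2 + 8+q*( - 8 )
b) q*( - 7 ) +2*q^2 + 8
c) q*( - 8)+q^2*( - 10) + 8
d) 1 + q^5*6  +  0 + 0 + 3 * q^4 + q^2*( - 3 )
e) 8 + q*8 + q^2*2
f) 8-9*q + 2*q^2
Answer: a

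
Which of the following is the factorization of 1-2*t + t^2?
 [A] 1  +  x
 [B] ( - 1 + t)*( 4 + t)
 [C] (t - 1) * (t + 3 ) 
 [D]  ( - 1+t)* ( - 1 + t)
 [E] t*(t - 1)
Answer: D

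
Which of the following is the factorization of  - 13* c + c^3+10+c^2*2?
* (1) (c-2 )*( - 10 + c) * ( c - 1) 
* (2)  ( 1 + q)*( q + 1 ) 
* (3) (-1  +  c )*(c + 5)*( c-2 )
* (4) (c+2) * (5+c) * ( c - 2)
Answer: 3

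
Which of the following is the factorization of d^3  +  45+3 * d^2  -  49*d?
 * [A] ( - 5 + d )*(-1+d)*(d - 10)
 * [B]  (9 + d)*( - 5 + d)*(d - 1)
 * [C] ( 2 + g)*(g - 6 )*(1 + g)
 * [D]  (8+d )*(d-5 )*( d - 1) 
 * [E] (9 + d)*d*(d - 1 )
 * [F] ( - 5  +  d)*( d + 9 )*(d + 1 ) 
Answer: B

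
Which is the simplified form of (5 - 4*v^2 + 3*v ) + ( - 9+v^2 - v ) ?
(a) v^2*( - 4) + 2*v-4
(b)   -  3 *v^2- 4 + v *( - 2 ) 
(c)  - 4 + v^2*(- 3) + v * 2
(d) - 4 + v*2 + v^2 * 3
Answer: c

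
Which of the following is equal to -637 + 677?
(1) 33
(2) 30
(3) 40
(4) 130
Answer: 3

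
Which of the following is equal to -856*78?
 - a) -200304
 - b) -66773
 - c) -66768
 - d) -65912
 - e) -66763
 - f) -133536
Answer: c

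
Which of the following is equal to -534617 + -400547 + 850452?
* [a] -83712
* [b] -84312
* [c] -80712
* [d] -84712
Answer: d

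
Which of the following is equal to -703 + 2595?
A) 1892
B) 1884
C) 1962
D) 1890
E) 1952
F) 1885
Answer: A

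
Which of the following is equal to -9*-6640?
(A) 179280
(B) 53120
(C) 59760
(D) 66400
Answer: C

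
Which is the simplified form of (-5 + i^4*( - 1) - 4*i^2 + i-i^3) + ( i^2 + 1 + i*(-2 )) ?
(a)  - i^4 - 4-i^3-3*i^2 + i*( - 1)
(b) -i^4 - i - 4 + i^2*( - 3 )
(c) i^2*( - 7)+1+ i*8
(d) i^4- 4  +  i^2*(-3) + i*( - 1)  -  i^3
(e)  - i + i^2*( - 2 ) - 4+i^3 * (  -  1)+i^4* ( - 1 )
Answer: a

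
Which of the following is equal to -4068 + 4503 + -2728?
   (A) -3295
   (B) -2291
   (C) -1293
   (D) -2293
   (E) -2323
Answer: D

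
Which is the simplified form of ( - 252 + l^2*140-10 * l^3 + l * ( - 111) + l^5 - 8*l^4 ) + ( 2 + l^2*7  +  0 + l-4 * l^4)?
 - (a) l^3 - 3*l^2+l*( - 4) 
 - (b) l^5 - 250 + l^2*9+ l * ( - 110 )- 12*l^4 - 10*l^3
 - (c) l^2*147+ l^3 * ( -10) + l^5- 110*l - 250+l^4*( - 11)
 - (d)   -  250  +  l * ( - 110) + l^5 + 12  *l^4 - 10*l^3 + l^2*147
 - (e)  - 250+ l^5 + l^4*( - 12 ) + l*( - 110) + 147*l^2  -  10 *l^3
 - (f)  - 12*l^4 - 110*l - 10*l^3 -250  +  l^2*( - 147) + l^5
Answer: e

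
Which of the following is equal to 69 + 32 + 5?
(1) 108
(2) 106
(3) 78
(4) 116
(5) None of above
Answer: 2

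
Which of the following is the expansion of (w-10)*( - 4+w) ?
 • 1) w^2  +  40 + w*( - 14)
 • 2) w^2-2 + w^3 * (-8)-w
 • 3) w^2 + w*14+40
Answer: 1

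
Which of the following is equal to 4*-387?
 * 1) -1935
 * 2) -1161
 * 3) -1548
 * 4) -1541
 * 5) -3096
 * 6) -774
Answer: 3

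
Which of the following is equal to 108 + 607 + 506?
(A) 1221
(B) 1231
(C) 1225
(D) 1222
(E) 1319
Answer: A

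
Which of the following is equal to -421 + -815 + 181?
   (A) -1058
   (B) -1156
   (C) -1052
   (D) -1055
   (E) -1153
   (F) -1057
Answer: D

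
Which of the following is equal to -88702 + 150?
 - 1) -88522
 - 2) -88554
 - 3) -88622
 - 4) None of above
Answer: 4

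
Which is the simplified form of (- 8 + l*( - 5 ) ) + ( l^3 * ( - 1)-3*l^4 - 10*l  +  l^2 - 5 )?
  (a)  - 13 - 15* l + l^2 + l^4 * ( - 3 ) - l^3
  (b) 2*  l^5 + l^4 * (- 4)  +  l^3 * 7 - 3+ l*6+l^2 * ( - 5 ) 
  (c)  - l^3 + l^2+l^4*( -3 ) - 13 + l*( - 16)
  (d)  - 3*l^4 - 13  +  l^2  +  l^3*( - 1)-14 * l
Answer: a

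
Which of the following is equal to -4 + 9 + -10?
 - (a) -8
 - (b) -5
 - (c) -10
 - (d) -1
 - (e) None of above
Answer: b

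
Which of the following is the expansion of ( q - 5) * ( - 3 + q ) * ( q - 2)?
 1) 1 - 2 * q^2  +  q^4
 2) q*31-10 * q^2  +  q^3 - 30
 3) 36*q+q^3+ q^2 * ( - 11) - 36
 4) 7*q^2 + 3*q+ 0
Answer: 2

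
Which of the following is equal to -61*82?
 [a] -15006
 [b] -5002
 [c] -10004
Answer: b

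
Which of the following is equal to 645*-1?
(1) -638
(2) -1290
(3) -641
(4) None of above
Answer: 4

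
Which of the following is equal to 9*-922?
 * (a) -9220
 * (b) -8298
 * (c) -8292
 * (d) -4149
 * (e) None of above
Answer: b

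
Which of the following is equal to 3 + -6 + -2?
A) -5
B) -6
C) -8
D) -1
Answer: A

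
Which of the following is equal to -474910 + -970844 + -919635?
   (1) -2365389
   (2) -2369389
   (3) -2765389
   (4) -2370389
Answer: 1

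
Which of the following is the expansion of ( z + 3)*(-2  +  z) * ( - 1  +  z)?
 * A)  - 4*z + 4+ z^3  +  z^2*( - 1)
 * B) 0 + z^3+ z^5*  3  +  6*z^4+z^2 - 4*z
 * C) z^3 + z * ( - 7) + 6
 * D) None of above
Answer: C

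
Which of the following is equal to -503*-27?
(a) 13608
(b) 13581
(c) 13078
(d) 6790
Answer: b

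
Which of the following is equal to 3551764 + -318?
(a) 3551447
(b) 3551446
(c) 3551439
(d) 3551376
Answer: b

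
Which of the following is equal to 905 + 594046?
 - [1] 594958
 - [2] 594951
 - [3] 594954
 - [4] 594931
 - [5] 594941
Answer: 2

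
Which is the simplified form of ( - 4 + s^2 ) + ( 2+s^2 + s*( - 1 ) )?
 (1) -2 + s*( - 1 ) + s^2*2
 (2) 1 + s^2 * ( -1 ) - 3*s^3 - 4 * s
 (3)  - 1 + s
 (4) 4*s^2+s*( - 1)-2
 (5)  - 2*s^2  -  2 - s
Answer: 1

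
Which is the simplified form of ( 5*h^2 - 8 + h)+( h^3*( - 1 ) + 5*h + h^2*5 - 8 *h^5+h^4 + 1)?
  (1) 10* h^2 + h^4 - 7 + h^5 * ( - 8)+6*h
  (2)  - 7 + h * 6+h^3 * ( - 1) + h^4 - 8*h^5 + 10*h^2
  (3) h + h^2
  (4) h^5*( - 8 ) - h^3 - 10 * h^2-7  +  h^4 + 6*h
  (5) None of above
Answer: 2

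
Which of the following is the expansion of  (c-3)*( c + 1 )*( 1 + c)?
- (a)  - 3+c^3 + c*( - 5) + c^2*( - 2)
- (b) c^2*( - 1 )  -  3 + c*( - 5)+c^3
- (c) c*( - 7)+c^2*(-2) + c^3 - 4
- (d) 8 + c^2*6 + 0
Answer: b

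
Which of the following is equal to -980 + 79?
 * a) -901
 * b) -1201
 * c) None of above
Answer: a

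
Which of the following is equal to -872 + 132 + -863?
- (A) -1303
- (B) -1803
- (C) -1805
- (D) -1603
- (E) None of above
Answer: D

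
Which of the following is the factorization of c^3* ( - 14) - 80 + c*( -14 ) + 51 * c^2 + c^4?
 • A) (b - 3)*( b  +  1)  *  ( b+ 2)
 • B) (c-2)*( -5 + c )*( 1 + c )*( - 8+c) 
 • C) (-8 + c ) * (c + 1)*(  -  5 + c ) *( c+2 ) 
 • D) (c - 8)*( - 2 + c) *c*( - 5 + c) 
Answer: B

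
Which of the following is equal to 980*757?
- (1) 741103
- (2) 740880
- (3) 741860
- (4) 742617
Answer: 3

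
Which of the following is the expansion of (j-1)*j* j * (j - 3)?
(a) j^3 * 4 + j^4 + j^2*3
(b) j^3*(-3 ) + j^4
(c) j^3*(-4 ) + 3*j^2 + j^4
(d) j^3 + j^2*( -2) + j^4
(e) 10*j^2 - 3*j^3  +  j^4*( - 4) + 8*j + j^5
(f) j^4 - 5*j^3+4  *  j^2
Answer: c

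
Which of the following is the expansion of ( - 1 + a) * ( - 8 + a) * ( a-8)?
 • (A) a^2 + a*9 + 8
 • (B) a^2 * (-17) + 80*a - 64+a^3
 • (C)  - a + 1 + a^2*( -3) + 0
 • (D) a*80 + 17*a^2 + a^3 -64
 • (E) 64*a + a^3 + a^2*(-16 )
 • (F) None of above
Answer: B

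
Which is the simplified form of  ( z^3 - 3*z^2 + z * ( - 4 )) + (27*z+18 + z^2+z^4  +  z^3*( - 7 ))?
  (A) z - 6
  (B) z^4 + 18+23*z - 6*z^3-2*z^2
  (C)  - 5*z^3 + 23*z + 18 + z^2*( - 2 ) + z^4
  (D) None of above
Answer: B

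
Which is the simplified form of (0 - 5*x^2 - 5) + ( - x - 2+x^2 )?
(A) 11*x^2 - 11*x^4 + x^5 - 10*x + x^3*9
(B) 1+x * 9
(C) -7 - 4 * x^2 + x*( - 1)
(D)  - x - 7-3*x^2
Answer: C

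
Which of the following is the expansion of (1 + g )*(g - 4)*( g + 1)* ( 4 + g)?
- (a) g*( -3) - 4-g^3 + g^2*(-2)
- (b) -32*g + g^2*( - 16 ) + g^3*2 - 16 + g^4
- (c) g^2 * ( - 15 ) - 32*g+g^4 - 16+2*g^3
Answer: c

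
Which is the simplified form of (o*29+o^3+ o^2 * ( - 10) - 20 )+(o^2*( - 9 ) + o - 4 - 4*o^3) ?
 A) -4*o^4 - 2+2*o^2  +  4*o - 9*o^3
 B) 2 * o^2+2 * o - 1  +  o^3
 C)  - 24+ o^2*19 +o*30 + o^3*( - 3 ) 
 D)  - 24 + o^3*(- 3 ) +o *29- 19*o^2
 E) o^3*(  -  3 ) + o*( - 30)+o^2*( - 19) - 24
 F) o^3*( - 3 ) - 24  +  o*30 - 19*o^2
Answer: F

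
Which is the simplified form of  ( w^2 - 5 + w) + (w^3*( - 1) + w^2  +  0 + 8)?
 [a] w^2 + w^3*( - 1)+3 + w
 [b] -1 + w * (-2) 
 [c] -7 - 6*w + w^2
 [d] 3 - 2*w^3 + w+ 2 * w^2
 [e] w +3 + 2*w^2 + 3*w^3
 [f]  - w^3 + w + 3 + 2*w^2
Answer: f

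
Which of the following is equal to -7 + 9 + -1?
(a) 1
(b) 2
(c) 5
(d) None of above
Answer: a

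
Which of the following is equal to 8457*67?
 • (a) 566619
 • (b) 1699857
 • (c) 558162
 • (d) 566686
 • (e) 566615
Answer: a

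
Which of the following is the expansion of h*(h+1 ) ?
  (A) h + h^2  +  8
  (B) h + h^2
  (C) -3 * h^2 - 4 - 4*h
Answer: B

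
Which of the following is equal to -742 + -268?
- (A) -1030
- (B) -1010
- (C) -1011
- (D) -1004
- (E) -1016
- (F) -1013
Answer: B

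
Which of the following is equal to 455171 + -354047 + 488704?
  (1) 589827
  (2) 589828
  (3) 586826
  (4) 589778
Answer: 2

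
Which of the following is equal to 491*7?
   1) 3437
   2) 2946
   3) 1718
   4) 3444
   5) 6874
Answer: 1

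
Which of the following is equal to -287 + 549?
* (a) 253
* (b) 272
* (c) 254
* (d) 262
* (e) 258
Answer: d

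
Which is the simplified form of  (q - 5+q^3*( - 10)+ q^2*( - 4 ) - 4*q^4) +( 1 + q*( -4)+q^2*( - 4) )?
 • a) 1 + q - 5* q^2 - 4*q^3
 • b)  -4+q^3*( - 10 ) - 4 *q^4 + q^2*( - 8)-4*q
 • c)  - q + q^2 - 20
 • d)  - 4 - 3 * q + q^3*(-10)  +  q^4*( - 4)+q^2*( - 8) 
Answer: d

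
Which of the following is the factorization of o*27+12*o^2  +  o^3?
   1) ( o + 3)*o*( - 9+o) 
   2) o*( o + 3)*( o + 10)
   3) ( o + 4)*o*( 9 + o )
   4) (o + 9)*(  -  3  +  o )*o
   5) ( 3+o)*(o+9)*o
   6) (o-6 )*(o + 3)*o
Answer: 5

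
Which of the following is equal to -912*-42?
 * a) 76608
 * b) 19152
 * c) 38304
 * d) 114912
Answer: c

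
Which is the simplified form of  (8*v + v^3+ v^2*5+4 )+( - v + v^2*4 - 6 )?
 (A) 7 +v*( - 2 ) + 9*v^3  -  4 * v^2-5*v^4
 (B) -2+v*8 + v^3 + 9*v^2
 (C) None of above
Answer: C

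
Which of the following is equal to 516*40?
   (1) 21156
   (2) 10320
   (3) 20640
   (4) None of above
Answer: 3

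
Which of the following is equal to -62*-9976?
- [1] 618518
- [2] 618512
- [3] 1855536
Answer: 2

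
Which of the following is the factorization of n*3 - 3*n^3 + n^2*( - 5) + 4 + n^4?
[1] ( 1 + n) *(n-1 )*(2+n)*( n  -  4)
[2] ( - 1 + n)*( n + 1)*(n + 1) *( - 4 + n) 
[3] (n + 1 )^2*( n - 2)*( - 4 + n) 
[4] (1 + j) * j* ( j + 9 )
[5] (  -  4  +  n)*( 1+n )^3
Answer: 2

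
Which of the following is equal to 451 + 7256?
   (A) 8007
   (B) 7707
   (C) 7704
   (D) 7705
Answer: B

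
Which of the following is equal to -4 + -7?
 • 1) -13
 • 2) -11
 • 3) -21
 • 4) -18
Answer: 2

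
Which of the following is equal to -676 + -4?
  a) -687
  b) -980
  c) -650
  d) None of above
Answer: d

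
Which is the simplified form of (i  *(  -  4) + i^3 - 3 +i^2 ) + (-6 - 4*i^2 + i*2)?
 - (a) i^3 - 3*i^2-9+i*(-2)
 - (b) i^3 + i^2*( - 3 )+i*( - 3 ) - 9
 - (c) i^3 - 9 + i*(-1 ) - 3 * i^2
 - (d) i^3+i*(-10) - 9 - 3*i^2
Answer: a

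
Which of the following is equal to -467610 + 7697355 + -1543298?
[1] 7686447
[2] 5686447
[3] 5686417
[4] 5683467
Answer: 2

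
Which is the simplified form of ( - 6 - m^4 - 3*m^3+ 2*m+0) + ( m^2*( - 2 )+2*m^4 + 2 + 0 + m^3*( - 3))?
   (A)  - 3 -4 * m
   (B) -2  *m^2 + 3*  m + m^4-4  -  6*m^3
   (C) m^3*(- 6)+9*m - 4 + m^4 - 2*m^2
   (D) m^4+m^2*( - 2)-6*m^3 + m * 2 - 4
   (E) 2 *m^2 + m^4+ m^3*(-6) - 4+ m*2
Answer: D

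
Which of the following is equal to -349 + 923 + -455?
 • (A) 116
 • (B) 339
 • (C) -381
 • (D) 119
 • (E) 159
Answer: D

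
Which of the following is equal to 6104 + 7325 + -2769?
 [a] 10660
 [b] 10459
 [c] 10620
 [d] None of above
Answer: a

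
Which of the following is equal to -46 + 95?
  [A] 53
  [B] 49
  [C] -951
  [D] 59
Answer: B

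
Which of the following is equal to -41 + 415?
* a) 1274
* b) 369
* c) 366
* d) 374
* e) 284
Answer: d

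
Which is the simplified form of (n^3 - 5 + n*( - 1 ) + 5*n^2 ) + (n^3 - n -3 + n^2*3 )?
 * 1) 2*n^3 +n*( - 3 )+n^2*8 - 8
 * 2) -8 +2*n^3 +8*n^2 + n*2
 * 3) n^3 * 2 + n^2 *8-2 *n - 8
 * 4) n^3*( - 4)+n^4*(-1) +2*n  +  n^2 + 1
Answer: 3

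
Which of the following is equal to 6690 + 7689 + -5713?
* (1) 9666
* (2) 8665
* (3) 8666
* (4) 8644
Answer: 3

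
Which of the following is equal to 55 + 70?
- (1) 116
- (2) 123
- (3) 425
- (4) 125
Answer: 4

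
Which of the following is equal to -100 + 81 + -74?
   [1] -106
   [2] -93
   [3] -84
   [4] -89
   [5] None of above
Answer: 2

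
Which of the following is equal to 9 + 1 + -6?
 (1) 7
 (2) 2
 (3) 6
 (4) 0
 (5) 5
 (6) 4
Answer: 6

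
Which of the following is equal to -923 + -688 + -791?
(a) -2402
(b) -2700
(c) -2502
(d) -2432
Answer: a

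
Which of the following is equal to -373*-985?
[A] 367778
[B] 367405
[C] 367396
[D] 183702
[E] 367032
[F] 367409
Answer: B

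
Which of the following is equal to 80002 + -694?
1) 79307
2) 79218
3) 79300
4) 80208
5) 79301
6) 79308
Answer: 6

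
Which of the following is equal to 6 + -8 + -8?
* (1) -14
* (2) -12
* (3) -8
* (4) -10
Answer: 4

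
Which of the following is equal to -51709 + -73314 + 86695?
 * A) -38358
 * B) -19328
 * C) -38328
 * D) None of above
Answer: C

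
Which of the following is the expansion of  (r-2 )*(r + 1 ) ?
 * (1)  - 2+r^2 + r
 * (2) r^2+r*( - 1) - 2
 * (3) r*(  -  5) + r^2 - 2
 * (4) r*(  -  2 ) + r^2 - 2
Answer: 2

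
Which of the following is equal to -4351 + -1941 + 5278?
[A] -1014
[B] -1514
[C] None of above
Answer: A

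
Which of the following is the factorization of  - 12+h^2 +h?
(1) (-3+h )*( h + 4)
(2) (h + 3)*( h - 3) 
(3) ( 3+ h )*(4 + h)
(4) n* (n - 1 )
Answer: 1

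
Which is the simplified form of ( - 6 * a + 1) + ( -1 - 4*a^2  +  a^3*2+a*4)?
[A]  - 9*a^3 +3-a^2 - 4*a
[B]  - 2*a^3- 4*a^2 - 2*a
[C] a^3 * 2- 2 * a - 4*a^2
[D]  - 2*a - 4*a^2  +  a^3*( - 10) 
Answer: C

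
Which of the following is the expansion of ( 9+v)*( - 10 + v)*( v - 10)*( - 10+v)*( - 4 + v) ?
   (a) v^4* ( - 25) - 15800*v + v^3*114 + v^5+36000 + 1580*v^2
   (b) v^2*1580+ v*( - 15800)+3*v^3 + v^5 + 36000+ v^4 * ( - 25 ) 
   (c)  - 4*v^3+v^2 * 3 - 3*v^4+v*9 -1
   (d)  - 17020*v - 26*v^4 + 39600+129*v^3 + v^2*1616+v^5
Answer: a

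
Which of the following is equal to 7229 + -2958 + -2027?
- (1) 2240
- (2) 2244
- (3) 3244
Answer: 2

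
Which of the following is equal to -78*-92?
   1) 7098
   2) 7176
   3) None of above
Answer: 2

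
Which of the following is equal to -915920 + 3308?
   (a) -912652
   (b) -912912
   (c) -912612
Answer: c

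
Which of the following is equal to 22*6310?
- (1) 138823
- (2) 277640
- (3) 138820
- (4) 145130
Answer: 3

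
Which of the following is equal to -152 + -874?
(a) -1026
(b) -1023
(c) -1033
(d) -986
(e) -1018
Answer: a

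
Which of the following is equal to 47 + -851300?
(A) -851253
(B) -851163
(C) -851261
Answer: A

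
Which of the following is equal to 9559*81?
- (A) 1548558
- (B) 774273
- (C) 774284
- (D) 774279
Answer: D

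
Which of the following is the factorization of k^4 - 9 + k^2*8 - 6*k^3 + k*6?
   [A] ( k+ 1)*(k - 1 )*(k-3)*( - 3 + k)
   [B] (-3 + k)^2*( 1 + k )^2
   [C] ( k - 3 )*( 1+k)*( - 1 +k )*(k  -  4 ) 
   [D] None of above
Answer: A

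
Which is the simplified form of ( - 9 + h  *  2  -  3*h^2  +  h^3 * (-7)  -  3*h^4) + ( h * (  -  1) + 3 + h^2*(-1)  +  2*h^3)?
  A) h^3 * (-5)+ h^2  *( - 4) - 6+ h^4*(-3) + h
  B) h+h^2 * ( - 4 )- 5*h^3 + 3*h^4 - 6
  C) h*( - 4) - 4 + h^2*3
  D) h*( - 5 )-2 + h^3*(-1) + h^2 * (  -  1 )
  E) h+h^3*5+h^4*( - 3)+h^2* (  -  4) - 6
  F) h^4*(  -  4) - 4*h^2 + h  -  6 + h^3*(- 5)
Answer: A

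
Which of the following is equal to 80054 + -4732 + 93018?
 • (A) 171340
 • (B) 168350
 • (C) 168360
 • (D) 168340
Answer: D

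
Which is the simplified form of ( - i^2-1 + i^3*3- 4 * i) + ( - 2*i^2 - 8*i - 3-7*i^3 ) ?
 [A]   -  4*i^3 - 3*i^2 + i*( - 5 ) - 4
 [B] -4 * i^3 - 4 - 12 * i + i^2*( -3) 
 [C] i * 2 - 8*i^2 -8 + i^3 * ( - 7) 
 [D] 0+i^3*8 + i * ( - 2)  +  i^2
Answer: B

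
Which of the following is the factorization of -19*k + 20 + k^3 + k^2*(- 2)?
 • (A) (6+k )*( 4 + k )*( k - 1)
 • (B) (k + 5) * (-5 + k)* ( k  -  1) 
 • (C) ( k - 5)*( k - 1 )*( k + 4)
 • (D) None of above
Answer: C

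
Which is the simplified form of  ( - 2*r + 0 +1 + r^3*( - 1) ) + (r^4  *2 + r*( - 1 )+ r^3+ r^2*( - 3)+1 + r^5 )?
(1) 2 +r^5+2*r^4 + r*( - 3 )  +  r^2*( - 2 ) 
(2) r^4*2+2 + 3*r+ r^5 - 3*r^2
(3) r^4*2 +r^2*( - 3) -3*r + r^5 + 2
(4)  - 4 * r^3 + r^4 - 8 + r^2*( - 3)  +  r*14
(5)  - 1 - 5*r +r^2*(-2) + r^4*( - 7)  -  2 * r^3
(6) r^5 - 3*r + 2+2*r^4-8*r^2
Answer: 3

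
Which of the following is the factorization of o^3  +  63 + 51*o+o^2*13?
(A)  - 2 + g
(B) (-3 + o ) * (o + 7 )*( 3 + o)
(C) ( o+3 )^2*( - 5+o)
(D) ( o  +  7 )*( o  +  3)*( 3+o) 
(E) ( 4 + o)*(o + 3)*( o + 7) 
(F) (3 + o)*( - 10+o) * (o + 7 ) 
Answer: D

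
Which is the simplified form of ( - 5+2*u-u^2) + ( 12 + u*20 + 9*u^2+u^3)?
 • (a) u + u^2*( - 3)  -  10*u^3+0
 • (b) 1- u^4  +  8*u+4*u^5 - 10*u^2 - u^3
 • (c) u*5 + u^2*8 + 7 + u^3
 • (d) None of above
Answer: d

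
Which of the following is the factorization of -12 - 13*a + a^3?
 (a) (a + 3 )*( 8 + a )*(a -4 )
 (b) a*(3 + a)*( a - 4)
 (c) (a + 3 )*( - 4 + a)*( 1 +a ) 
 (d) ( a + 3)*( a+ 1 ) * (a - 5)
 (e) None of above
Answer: c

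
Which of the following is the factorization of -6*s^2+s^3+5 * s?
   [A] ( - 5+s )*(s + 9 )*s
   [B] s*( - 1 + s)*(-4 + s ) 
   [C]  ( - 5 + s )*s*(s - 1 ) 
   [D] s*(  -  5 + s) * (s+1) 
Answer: C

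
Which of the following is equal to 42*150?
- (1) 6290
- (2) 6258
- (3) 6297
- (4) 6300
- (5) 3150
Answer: 4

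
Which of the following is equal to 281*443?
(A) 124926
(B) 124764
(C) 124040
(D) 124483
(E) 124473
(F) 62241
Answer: D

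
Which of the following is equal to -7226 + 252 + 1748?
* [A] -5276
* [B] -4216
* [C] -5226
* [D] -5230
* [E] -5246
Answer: C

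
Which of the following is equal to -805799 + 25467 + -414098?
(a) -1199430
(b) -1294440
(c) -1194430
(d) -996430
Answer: c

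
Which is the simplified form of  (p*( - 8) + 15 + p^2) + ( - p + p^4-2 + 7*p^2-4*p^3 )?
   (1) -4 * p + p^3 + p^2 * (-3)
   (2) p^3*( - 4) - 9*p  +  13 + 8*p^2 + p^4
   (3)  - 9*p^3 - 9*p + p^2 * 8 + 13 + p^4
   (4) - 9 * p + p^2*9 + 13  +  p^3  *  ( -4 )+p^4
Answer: 2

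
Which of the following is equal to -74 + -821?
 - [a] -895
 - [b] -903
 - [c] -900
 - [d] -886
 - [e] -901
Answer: a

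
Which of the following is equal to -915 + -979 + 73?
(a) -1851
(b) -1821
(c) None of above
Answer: b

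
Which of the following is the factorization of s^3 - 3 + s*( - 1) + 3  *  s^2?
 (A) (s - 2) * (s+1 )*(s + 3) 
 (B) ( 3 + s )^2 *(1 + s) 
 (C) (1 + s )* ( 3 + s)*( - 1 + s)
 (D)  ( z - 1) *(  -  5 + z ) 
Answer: C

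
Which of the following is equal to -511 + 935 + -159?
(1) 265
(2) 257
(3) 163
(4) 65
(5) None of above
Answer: 1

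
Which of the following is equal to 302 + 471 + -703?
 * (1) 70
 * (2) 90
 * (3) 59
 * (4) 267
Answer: 1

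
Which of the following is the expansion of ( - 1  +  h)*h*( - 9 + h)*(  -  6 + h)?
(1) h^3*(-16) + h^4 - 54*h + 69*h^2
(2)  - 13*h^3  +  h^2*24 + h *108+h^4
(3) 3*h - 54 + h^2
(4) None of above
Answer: 1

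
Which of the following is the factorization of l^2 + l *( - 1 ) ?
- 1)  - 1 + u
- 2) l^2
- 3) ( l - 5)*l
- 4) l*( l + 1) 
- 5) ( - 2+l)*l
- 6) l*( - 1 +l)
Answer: 6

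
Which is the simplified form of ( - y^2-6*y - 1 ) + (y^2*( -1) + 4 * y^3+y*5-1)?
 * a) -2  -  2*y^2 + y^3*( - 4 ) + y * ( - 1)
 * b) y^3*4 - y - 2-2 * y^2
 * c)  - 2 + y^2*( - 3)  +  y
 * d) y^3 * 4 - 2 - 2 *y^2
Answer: b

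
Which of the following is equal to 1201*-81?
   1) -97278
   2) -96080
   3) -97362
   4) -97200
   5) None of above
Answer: 5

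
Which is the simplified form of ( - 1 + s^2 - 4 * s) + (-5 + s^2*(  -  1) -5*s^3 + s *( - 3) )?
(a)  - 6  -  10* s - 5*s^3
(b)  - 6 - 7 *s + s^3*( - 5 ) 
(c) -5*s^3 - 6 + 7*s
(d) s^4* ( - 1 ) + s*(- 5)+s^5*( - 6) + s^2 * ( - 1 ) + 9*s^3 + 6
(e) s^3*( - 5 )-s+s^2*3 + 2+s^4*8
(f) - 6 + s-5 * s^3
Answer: b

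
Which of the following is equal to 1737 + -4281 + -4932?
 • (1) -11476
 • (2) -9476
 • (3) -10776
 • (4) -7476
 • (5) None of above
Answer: 4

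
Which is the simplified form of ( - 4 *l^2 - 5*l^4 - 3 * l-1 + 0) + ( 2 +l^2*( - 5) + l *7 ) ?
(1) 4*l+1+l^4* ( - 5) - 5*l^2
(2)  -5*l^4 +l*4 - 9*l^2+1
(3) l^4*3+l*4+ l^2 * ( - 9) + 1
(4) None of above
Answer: 2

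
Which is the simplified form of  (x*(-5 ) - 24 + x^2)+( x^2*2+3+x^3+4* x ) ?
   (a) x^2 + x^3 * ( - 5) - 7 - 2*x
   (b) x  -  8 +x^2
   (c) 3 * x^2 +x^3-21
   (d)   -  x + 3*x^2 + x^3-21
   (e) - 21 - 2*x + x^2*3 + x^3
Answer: d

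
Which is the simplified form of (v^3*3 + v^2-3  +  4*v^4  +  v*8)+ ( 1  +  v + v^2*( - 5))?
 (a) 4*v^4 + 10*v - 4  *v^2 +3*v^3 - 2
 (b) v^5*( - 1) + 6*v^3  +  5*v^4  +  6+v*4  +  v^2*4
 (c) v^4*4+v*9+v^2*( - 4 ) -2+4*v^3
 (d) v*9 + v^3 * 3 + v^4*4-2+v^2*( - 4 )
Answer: d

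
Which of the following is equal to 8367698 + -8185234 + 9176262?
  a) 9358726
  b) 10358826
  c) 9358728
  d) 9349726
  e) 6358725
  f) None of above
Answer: a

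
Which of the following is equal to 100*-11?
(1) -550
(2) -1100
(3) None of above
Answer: 2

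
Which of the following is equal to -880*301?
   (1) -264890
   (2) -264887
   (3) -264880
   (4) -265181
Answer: 3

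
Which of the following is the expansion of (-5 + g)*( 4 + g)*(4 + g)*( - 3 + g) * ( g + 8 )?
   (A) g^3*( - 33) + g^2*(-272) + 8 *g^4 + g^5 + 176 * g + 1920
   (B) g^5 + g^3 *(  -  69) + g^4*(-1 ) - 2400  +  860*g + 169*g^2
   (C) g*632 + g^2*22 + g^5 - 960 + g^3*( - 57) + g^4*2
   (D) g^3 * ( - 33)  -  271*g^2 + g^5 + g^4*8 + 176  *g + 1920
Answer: A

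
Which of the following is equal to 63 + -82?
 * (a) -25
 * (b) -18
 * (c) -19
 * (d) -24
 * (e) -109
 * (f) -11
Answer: c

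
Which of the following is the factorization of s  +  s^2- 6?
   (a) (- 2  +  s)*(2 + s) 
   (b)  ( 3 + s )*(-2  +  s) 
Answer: b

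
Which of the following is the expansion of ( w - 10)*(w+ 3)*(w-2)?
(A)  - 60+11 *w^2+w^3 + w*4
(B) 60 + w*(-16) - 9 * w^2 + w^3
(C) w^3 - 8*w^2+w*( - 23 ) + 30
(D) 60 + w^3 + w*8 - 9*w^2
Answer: B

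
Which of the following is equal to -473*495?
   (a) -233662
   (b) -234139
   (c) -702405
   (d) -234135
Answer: d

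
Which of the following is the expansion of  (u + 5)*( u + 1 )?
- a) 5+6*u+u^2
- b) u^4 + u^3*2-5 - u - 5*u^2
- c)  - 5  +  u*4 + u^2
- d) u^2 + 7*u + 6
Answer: a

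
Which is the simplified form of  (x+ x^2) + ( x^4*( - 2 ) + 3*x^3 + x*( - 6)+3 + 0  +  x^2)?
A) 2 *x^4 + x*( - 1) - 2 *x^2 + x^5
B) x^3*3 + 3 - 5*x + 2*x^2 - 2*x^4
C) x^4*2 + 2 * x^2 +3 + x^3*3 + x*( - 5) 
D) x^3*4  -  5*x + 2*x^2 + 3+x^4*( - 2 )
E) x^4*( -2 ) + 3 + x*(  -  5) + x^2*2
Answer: B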